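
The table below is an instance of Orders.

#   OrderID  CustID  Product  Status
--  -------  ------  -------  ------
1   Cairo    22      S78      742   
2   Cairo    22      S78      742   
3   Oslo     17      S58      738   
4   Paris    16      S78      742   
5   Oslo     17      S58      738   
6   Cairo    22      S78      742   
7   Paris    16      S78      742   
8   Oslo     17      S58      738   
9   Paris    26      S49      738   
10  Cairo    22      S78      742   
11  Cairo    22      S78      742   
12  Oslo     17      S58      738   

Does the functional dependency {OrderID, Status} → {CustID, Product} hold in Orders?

(OrderID=Cairo, Status=742): rows 1, 2, 6, 10, 11 → {CustID,Product} = (22, S78), (22, S78), (22, S78), (22, S78), (22, S78) ✓
(OrderID=Oslo, Status=738): rows 3, 5, 8, 12 → {CustID,Product} = (17, S58), (17, S58), (17, S58), (17, S58) ✓
(OrderID=Paris, Status=742): rows 4, 7 → {CustID,Product} = (16, S78), (16, S78) ✓
(OrderID=Paris, Status=738): row 9 → {CustID,Product} = (26, S49) ✓
Every {OrderID, Status} value is associated with a single {CustID, Product} value, so {OrderID, Status} → {CustID, Product} holds.

Yes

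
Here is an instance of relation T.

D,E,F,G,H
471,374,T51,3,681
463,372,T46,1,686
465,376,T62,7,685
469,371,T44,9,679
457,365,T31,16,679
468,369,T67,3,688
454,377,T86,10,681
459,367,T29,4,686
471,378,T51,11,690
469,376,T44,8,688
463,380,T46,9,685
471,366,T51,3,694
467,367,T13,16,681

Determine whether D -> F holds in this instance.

Yes

D=471: 3 rows → F = T51, T51, T51 ✓
D=463: 2 rows → F = T46, T46 ✓
D=465: 1 row → F = T62 ✓
D=469: 2 rows → F = T44, T44 ✓
D=457: 1 row → F = T31 ✓
D=468: 1 row → F = T67 ✓
D=454: 1 row → F = T86 ✓
D=459: 1 row → F = T29 ✓
D=467: 1 row → F = T13 ✓
Every D value is associated with a single F value, so D -> F holds.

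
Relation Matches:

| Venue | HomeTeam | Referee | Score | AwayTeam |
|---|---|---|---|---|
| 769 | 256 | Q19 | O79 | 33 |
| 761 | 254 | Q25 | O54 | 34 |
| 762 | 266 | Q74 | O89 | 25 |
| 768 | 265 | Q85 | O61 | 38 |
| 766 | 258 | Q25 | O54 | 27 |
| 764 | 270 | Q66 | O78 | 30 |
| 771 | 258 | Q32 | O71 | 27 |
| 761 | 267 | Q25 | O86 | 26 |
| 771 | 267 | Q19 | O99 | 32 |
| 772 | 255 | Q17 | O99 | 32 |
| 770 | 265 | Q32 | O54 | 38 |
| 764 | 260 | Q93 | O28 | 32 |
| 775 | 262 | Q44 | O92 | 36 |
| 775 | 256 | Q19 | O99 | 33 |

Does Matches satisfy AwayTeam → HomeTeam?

No

AwayTeam=33: 2 rows → HomeTeam = 256, 256 ✓
AwayTeam=34: 1 row → HomeTeam = 254 ✓
AwayTeam=25: 1 row → HomeTeam = 266 ✓
AwayTeam=38: 2 rows → HomeTeam = 265, 265 ✓
AwayTeam=27: 2 rows → HomeTeam = 258, 258 ✓
AwayTeam=30: 1 row → HomeTeam = 270 ✓
AwayTeam=26: 1 row → HomeTeam = 267 ✓
AwayTeam=32: 3 rows → HomeTeam takes values {267, 255, 260} — violation
AwayTeam=36: 1 row → HomeTeam = 262 ✓
Two rows agree on AwayTeam but differ on HomeTeam, so AwayTeam → HomeTeam does not hold.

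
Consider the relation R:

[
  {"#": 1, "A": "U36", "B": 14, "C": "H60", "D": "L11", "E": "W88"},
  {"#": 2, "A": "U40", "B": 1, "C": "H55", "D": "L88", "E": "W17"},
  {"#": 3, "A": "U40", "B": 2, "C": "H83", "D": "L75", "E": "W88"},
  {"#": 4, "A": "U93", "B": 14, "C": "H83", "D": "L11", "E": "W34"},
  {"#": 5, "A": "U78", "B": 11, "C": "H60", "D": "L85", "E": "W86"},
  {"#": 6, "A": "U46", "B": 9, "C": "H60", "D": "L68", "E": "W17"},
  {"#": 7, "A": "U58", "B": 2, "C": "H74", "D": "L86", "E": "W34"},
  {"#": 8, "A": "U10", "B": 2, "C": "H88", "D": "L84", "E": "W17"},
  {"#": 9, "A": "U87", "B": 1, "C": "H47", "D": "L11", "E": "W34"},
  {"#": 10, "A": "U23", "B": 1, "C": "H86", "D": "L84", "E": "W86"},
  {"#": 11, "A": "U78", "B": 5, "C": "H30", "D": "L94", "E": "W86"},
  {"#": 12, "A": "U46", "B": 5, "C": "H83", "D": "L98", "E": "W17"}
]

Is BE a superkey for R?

Yes

All 12 rows have distinct BE values, so BE → (all attributes) holds and BE is a superkey.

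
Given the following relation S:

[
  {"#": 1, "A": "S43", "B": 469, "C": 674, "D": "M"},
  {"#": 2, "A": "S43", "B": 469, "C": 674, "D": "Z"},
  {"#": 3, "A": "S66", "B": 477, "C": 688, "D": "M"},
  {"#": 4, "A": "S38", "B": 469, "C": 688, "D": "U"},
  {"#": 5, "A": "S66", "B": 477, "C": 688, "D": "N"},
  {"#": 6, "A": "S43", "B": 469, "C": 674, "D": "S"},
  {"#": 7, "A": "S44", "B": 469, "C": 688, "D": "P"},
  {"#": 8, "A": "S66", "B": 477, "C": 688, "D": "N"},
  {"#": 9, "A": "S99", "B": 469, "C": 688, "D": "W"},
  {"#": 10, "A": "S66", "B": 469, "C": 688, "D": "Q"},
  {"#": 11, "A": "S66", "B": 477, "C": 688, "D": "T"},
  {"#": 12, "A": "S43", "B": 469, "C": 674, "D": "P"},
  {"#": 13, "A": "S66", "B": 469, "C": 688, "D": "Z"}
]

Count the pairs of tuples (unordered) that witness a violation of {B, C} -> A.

9

(B=469, C=674): all 4 rows agree on A — 0 pairs.
(B=477, C=688): all 4 rows agree on A — 0 pairs.
(B=469, C=688): violating pairs (4,7), (4,9), (4,10), (4,13), (7,9), (7,10), (7,13), (9,10), (9,13) — 9 pairs.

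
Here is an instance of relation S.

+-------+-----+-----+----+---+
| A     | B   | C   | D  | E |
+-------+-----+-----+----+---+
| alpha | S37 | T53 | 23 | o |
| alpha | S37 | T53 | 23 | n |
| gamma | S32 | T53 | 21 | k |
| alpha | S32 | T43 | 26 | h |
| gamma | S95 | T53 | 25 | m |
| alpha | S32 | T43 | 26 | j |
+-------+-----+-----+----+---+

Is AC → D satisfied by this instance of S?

(A=alpha, C=T53): 2 rows → D = 23, 23 ✓
(A=gamma, C=T53): 2 rows → D takes values {21, 25} — violation
(A=alpha, C=T43): 2 rows → D = 26, 26 ✓
Two rows agree on AC but differ on D, so AC → D does not hold.

No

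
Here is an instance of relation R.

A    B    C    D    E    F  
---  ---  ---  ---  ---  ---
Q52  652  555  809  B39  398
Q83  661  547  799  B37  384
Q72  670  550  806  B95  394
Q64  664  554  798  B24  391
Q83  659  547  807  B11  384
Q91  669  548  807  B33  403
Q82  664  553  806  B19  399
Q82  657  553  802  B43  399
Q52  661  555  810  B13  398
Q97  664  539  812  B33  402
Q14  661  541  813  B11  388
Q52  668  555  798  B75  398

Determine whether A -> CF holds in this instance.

Yes

A=Q52: 3 rows → {C,F} = (555, 398), (555, 398), (555, 398) ✓
A=Q83: 2 rows → {C,F} = (547, 384), (547, 384) ✓
A=Q72: 1 row → {C,F} = (550, 394) ✓
A=Q64: 1 row → {C,F} = (554, 391) ✓
A=Q91: 1 row → {C,F} = (548, 403) ✓
A=Q82: 2 rows → {C,F} = (553, 399), (553, 399) ✓
A=Q97: 1 row → {C,F} = (539, 402) ✓
A=Q14: 1 row → {C,F} = (541, 388) ✓
Every A value is associated with a single CF value, so A -> CF holds.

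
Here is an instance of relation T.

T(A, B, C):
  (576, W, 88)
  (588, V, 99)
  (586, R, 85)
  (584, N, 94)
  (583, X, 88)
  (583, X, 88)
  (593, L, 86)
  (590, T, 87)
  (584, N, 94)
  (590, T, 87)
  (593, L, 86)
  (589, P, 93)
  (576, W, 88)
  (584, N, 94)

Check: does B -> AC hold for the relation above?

Yes

B=W: 2 rows → {A,C} = (576, 88), (576, 88) ✓
B=V: 1 row → {A,C} = (588, 99) ✓
B=R: 1 row → {A,C} = (586, 85) ✓
B=N: 3 rows → {A,C} = (584, 94), (584, 94), (584, 94) ✓
B=X: 2 rows → {A,C} = (583, 88), (583, 88) ✓
B=L: 2 rows → {A,C} = (593, 86), (593, 86) ✓
B=T: 2 rows → {A,C} = (590, 87), (590, 87) ✓
B=P: 1 row → {A,C} = (589, 93) ✓
Every B value is associated with a single AC value, so B -> AC holds.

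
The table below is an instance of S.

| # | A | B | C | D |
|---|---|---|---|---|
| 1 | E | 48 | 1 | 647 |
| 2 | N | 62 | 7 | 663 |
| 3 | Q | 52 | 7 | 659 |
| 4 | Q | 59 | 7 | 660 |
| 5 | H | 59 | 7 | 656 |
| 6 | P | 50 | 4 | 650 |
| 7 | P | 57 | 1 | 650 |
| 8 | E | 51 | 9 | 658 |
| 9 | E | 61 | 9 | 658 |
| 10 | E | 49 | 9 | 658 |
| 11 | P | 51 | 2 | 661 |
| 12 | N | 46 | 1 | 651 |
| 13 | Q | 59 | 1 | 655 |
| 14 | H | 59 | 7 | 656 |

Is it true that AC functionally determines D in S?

No

(A=E, C=1): row 1 → D = 647 ✓
(A=N, C=7): row 2 → D = 663 ✓
(A=Q, C=7): rows 3, 4 → D takes values {659, 660} — violation
(A=H, C=7): rows 5, 14 → D = 656, 656 ✓
(A=P, C=4): row 6 → D = 650 ✓
(A=P, C=1): row 7 → D = 650 ✓
(A=E, C=9): rows 8, 9, 10 → D = 658, 658, 658 ✓
(A=P, C=2): row 11 → D = 661 ✓
(A=N, C=1): row 12 → D = 651 ✓
(A=Q, C=1): row 13 → D = 655 ✓
Two rows agree on AC but differ on D, so AC -> D does not hold.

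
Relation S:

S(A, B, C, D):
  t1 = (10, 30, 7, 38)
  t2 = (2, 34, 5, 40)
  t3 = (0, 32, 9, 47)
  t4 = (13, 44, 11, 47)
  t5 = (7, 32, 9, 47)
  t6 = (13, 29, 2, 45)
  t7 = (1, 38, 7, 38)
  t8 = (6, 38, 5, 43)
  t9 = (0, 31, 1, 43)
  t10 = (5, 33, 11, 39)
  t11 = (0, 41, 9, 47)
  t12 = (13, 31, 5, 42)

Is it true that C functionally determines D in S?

C=7: rows 1, 7 → D = 38, 38 ✓
C=5: rows 2, 8, 12 → D takes values {40, 43, 42} — violation
C=9: rows 3, 5, 11 → D = 47, 47, 47 ✓
C=11: rows 4, 10 → D takes values {47, 39} — violation
C=2: row 6 → D = 45 ✓
C=1: row 9 → D = 43 ✓
Two rows agree on C but differ on D, so C -> D does not hold.

No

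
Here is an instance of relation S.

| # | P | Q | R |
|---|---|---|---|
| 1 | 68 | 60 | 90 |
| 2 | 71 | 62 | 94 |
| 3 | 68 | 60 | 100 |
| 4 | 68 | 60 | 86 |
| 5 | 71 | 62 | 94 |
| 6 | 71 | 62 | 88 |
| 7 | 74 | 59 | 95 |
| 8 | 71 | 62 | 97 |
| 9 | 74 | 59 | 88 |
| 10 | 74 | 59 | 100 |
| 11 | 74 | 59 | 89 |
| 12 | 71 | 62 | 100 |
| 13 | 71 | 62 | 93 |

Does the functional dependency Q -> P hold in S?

Yes

Q=60: rows 1, 3, 4 → P = 68, 68, 68 ✓
Q=62: rows 2, 5, 6, 8, 12, 13 → P = 71, 71, 71, 71, 71, 71 ✓
Q=59: rows 7, 9, 10, 11 → P = 74, 74, 74, 74 ✓
Every Q value is associated with a single P value, so Q -> P holds.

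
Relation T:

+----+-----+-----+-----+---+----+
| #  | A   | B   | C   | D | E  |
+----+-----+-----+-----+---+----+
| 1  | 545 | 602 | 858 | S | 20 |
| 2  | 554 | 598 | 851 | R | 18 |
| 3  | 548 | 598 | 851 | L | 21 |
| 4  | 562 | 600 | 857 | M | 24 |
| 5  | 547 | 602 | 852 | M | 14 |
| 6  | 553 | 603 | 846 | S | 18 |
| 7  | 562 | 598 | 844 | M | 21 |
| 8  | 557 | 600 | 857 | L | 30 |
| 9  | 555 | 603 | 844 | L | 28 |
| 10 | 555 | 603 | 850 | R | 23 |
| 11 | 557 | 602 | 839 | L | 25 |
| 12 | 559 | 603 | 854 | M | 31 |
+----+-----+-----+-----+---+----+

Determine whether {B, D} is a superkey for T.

Yes

All 12 rows have distinct {B, D} values, so {B, D} → (all attributes) holds and {B, D} is a superkey.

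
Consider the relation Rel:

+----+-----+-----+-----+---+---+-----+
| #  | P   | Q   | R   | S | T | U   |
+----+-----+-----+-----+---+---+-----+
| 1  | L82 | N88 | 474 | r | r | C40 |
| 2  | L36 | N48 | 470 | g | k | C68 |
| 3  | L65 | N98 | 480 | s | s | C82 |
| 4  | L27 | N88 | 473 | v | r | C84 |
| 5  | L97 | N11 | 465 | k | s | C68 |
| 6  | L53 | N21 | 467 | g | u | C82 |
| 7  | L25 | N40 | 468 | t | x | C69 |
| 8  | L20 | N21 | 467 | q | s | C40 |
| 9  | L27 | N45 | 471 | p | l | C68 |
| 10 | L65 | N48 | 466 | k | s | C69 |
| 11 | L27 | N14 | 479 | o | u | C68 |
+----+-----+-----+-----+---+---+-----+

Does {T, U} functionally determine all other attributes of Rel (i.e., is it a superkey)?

All 11 rows have distinct {T, U} values, so {T, U} → (all attributes) holds and {T, U} is a superkey.

Yes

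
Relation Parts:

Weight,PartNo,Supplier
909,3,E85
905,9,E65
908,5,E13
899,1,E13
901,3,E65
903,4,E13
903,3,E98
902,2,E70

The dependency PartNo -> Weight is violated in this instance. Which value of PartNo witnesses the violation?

PartNo=3: 3 rows → Weight takes values {909, 901, 903} — violation
PartNo=9: 1 row → Weight = 905 ✓
PartNo=5: 1 row → Weight = 908 ✓
PartNo=1: 1 row → Weight = 899 ✓
PartNo=4: 1 row → Weight = 903 ✓
PartNo=2: 1 row → Weight = 902 ✓
The only PartNo value with inconsistent Weight is PartNo=3.

3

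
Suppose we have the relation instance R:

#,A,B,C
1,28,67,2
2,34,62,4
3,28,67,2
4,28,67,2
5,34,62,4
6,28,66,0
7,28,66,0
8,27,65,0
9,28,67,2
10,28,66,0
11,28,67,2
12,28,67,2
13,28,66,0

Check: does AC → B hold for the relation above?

(A=28, C=2): rows 1, 3, 4, 9, 11, 12 → B = 67, 67, 67, 67, 67, 67 ✓
(A=34, C=4): rows 2, 5 → B = 62, 62 ✓
(A=28, C=0): rows 6, 7, 10, 13 → B = 66, 66, 66, 66 ✓
(A=27, C=0): row 8 → B = 65 ✓
Every AC value is associated with a single B value, so AC → B holds.

Yes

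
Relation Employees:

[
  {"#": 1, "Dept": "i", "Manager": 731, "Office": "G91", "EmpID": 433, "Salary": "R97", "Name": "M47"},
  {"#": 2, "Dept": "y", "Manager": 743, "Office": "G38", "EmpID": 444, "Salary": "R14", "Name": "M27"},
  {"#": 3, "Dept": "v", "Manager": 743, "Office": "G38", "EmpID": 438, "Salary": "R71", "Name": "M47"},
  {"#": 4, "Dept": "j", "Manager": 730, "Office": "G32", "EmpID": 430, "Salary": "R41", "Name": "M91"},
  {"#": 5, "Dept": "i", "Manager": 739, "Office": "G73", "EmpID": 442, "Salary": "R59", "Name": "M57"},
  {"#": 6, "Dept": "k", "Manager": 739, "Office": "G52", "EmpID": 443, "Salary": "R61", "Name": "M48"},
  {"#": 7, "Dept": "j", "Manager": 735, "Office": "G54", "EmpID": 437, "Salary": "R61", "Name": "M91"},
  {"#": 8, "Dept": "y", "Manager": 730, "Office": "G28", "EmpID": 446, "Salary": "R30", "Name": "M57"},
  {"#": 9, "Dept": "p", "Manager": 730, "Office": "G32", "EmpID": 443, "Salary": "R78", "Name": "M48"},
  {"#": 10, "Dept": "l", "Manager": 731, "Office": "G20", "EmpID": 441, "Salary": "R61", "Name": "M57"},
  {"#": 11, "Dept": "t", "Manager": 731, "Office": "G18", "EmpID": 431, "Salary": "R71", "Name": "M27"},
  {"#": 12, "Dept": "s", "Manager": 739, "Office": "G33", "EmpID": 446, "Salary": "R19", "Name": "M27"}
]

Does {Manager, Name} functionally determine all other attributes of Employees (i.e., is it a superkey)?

Yes

All 12 rows have distinct {Manager, Name} values, so {Manager, Name} → (all attributes) holds and {Manager, Name} is a superkey.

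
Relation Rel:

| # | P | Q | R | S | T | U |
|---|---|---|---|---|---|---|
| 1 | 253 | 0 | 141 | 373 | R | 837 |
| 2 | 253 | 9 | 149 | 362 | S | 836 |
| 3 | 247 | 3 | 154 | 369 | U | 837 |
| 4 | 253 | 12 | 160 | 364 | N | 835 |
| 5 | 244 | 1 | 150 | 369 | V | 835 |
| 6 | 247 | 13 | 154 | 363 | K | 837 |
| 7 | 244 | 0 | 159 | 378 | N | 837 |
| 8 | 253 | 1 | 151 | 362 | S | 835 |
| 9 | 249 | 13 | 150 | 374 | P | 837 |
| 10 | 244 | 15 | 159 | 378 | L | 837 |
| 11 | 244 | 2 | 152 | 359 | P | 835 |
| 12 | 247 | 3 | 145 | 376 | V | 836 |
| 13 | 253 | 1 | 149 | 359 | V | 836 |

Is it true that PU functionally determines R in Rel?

No

(P=253, U=837): row 1 → R = 141 ✓
(P=253, U=836): rows 2, 13 → R = 149, 149 ✓
(P=247, U=837): rows 3, 6 → R = 154, 154 ✓
(P=253, U=835): rows 4, 8 → R takes values {160, 151} — violation
(P=244, U=835): rows 5, 11 → R takes values {150, 152} — violation
(P=244, U=837): rows 7, 10 → R = 159, 159 ✓
(P=249, U=837): row 9 → R = 150 ✓
(P=247, U=836): row 12 → R = 145 ✓
Two rows agree on PU but differ on R, so PU → R does not hold.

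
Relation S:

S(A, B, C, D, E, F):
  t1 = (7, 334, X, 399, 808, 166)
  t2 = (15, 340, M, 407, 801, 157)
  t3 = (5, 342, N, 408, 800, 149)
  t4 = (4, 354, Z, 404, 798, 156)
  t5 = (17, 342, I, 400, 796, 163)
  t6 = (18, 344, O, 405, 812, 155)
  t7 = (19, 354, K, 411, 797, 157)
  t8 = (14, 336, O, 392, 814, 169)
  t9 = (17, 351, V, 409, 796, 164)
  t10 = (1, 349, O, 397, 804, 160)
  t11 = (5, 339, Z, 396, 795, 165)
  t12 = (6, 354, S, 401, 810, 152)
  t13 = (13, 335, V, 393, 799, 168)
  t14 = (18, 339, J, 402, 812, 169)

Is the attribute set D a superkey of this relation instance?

All 14 rows have distinct D values, so D → (all attributes) holds and D is a superkey.

Yes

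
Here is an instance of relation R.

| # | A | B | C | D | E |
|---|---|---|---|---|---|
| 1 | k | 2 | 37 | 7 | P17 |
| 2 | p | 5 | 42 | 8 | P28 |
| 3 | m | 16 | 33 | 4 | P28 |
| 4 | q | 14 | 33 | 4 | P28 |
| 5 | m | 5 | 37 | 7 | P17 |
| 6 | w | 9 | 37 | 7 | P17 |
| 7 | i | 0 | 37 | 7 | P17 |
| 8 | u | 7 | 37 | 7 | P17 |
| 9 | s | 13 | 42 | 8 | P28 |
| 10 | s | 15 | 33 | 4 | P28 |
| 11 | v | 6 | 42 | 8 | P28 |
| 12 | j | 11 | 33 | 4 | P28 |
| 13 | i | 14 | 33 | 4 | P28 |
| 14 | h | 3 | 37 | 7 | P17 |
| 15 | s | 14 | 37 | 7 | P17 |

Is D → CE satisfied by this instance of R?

Yes

D=7: rows 1, 5, 6, 7, 8, 14, 15 → {C,E} = (37, P17), (37, P17), (37, P17), (37, P17), (37, P17), (37, P17), (37, P17) ✓
D=8: rows 2, 9, 11 → {C,E} = (42, P28), (42, P28), (42, P28) ✓
D=4: rows 3, 4, 10, 12, 13 → {C,E} = (33, P28), (33, P28), (33, P28), (33, P28), (33, P28) ✓
Every D value is associated with a single CE value, so D → CE holds.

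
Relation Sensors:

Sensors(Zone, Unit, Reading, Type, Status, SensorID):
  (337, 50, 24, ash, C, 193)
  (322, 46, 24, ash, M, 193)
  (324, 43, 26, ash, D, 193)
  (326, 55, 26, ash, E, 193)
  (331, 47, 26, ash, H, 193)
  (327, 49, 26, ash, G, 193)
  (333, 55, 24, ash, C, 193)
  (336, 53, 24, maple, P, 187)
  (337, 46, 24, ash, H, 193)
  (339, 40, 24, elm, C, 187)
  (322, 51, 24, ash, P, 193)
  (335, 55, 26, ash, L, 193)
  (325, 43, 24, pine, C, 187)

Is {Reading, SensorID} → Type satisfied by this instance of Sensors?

No

(Reading=24, SensorID=193): 5 rows → Type = ash, ash, ash, ash, ash ✓
(Reading=26, SensorID=193): 5 rows → Type = ash, ash, ash, ash, ash ✓
(Reading=24, SensorID=187): 3 rows → Type takes values {maple, elm, pine} — violation
Two rows agree on {Reading, SensorID} but differ on Type, so {Reading, SensorID} → Type does not hold.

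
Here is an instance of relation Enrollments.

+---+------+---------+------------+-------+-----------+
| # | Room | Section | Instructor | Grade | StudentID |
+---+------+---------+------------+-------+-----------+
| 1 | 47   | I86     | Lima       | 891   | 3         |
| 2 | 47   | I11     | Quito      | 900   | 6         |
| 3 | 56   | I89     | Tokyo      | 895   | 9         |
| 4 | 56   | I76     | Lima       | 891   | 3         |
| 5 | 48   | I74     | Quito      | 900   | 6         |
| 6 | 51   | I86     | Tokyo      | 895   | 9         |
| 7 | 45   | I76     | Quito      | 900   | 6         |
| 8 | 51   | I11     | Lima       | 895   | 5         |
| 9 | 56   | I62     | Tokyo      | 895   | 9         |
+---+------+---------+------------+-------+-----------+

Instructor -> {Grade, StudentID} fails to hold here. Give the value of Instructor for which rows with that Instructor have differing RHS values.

Lima

Instructor=Lima: rows 1, 4, 8 → {Grade,StudentID} takes values {(891, 3), (895, 5)} — violation
Instructor=Quito: rows 2, 5, 7 → {Grade,StudentID} = (900, 6), (900, 6), (900, 6) ✓
Instructor=Tokyo: rows 3, 6, 9 → {Grade,StudentID} = (895, 9), (895, 9), (895, 9) ✓
The only Instructor value with inconsistent RHS is Instructor=Lima.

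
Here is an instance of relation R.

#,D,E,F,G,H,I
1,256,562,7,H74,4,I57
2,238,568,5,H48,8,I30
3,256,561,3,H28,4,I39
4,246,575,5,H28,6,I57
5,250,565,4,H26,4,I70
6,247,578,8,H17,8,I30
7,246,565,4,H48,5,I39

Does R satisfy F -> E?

No

F=7: row 1 → E = 562 ✓
F=5: rows 2, 4 → E takes values {568, 575} — violation
F=3: row 3 → E = 561 ✓
F=4: rows 5, 7 → E = 565, 565 ✓
F=8: row 6 → E = 578 ✓
Two rows agree on F but differ on E, so F -> E does not hold.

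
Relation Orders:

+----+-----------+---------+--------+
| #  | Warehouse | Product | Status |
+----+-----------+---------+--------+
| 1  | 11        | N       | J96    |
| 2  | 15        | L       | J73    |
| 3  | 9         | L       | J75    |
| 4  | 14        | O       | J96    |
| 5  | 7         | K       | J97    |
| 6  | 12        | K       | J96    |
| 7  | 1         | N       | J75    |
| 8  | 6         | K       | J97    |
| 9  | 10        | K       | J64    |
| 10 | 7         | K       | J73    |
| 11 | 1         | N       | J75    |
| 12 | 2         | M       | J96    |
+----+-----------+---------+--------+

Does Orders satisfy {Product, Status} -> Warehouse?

(Product=N, Status=J96): row 1 → Warehouse = 11 ✓
(Product=L, Status=J73): row 2 → Warehouse = 15 ✓
(Product=L, Status=J75): row 3 → Warehouse = 9 ✓
(Product=O, Status=J96): row 4 → Warehouse = 14 ✓
(Product=K, Status=J97): rows 5, 8 → Warehouse takes values {7, 6} — violation
(Product=K, Status=J96): row 6 → Warehouse = 12 ✓
(Product=N, Status=J75): rows 7, 11 → Warehouse = 1, 1 ✓
(Product=K, Status=J64): row 9 → Warehouse = 10 ✓
(Product=K, Status=J73): row 10 → Warehouse = 7 ✓
(Product=M, Status=J96): row 12 → Warehouse = 2 ✓
Two rows agree on {Product, Status} but differ on Warehouse, so {Product, Status} -> Warehouse does not hold.

No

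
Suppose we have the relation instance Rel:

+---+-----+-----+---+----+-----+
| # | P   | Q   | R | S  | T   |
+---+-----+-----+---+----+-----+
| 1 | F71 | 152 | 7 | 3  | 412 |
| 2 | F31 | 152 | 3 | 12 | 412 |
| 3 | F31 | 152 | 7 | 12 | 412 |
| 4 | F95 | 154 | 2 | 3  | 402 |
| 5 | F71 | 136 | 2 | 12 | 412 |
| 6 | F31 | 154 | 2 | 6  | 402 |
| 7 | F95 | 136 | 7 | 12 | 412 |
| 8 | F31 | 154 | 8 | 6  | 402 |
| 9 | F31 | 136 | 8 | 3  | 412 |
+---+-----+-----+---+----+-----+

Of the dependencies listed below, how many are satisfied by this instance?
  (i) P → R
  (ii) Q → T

(i) P → R: P=F71: rows 1, 5 → R takes values {7, 2} — violation; P=F31: rows 2, 3, 6, 8, 9 → R takes values {3, 7, 2, 8} — violation; P=F95: rows 4, 7 → R takes values {2, 7} — violation — fails.
(ii) Q → T: every LHS value maps to a single RHS value — holds.
1 of the 2 dependencies holds.

1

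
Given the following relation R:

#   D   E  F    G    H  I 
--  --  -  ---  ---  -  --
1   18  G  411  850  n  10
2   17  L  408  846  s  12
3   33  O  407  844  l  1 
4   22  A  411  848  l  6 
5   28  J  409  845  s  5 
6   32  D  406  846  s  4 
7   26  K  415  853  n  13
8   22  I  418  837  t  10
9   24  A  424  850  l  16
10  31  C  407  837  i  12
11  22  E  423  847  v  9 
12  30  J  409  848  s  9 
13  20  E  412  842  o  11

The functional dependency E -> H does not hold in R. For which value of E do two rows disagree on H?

E=G: row 1 → H = n ✓
E=L: row 2 → H = s ✓
E=O: row 3 → H = l ✓
E=A: rows 4, 9 → H = l, l ✓
E=J: rows 5, 12 → H = s, s ✓
E=D: row 6 → H = s ✓
E=K: row 7 → H = n ✓
E=I: row 8 → H = t ✓
E=C: row 10 → H = i ✓
E=E: rows 11, 13 → H takes values {v, o} — violation
The only E value with inconsistent H is E=E.

E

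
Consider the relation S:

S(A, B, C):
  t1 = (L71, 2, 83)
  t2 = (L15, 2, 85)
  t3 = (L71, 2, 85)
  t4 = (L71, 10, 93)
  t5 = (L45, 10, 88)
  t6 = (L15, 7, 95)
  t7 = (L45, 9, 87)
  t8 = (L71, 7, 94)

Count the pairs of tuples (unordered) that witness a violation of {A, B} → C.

(A=L71, B=2): violating pairs (1,3) — 1 pair.

1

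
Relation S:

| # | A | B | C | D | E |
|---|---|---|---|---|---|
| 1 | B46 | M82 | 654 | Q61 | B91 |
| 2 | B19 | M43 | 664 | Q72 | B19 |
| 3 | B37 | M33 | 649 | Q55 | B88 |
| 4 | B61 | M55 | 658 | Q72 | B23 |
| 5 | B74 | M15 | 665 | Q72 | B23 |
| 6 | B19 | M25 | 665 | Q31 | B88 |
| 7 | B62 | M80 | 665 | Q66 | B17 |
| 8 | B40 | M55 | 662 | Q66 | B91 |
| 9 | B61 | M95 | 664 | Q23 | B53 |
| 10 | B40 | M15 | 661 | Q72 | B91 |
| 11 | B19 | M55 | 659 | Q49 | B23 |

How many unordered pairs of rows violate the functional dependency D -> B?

D=Q72: violating pairs (2,4), (2,5), (2,10), (4,5), (4,10) — 5 pairs.
D=Q66: violating pairs (7,8) — 1 pair.

6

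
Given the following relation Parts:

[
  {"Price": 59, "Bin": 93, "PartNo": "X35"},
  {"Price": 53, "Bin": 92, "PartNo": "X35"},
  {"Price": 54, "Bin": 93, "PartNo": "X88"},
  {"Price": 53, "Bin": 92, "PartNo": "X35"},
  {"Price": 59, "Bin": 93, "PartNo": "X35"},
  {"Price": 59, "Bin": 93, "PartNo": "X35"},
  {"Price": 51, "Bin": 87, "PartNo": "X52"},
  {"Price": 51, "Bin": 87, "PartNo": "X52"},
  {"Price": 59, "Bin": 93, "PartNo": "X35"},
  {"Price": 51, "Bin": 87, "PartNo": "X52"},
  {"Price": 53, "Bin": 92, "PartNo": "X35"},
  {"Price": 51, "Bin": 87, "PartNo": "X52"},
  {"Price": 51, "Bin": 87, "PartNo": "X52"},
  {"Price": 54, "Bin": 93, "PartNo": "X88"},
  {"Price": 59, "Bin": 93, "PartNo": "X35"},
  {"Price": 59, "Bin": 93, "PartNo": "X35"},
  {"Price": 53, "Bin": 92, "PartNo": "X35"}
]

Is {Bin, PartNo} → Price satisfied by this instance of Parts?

Yes

(Bin=93, PartNo=X35): 6 rows → Price = 59, 59, 59, 59, 59, 59 ✓
(Bin=92, PartNo=X35): 4 rows → Price = 53, 53, 53, 53 ✓
(Bin=93, PartNo=X88): 2 rows → Price = 54, 54 ✓
(Bin=87, PartNo=X52): 5 rows → Price = 51, 51, 51, 51, 51 ✓
Every {Bin, PartNo} value is associated with a single Price value, so {Bin, PartNo} → Price holds.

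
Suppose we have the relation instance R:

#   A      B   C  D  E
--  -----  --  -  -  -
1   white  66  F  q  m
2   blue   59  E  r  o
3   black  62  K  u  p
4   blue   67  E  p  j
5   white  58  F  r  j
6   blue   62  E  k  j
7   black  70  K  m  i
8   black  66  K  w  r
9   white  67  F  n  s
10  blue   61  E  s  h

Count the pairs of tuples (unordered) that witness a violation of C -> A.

0

C=F: all 3 rows agree on A — 0 pairs.
C=E: all 4 rows agree on A — 0 pairs.
C=K: all 3 rows agree on A — 0 pairs.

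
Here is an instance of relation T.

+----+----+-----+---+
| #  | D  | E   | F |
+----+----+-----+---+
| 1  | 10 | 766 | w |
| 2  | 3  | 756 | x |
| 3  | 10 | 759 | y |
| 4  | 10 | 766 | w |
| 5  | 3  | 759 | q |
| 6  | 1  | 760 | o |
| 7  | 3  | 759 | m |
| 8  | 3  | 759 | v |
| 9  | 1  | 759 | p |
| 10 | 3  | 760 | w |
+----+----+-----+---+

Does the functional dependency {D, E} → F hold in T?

(D=10, E=766): rows 1, 4 → F = w, w ✓
(D=3, E=756): row 2 → F = x ✓
(D=10, E=759): row 3 → F = y ✓
(D=3, E=759): rows 5, 7, 8 → F takes values {q, m, v} — violation
(D=1, E=760): row 6 → F = o ✓
(D=1, E=759): row 9 → F = p ✓
(D=3, E=760): row 10 → F = w ✓
Two rows agree on {D, E} but differ on F, so {D, E} → F does not hold.

No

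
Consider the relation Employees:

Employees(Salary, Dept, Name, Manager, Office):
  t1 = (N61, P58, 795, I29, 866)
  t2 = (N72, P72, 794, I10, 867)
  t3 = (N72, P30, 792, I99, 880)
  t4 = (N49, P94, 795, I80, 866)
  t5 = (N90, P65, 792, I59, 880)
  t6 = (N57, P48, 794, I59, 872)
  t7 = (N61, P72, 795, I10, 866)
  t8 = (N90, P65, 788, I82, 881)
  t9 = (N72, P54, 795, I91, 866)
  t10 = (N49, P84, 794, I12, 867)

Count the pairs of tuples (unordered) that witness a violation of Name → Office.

2

Name=795: all 4 rows agree on Office — 0 pairs.
Name=794: violating pairs (2,6), (6,10) — 2 pairs.
Name=792: all 2 rows agree on Office — 0 pairs.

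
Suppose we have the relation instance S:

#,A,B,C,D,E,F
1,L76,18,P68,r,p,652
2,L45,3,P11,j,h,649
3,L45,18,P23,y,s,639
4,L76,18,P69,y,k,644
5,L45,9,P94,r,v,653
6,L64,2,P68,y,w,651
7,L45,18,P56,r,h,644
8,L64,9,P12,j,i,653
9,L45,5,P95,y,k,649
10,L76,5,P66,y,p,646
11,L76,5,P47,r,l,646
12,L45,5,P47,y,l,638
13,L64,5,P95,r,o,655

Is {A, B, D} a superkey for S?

Rows 9 and 12 have the same {A, B, D} value (A=L45, B=5, D=y) but are distinct tuples, so {A, B, D} does not determine every attribute — not a superkey.

No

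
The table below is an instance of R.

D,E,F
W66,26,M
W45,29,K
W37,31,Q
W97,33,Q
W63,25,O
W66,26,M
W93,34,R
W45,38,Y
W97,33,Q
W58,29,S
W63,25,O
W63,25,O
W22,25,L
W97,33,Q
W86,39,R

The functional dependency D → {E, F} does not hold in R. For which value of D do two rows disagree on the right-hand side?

W45

D=W66: 2 rows → {E,F} = (26, M), (26, M) ✓
D=W45: 2 rows → {E,F} takes values {(29, K), (38, Y)} — violation
D=W37: 1 row → {E,F} = (31, Q) ✓
D=W97: 3 rows → {E,F} = (33, Q), (33, Q), (33, Q) ✓
D=W63: 3 rows → {E,F} = (25, O), (25, O), (25, O) ✓
D=W93: 1 row → {E,F} = (34, R) ✓
D=W58: 1 row → {E,F} = (29, S) ✓
D=W22: 1 row → {E,F} = (25, L) ✓
D=W86: 1 row → {E,F} = (39, R) ✓
The only D value with inconsistent RHS is D=W45.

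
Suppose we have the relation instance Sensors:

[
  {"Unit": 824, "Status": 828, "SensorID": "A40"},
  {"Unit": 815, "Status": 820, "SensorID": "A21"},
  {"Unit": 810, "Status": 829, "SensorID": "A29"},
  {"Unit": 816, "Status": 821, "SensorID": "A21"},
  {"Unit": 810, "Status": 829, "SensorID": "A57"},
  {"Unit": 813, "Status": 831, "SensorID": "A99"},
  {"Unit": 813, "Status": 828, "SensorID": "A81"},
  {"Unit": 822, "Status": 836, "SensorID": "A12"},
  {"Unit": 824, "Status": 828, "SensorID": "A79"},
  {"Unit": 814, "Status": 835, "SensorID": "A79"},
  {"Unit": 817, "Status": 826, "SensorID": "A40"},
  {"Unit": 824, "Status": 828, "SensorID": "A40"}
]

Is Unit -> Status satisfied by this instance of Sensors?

Unit=824: 3 rows → Status = 828, 828, 828 ✓
Unit=815: 1 row → Status = 820 ✓
Unit=810: 2 rows → Status = 829, 829 ✓
Unit=816: 1 row → Status = 821 ✓
Unit=813: 2 rows → Status takes values {831, 828} — violation
Unit=822: 1 row → Status = 836 ✓
Unit=814: 1 row → Status = 835 ✓
Unit=817: 1 row → Status = 826 ✓
Two rows agree on Unit but differ on Status, so Unit -> Status does not hold.

No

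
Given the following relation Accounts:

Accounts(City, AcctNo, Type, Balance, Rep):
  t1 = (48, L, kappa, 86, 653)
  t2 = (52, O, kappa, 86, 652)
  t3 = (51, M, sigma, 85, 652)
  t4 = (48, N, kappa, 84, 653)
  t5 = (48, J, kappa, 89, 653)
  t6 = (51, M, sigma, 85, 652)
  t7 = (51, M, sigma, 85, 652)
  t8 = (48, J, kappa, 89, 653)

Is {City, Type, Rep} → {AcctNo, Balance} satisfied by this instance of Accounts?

No

(City=48, Type=kappa, Rep=653): rows 1, 4, 5, 8 → {AcctNo,Balance} takes values {(L, 86), (N, 84), (J, 89)} — violation
(City=52, Type=kappa, Rep=652): row 2 → {AcctNo,Balance} = (O, 86) ✓
(City=51, Type=sigma, Rep=652): rows 3, 6, 7 → {AcctNo,Balance} = (M, 85), (M, 85), (M, 85) ✓
Two rows agree on {City, Type, Rep} but differ on {AcctNo, Balance}, so {City, Type, Rep} → {AcctNo, Balance} does not hold.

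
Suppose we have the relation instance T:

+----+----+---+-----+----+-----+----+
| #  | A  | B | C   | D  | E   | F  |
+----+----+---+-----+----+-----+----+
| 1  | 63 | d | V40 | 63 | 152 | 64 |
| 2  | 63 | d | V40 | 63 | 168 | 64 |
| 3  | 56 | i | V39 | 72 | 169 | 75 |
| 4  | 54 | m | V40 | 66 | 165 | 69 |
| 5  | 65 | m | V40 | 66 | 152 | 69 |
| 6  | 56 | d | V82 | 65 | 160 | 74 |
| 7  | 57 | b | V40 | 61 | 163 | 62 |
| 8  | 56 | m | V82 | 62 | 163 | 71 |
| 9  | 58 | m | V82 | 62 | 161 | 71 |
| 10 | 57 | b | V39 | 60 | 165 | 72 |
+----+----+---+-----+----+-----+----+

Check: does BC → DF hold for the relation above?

(B=d, C=V40): rows 1, 2 → {D,F} = (63, 64), (63, 64) ✓
(B=i, C=V39): row 3 → {D,F} = (72, 75) ✓
(B=m, C=V40): rows 4, 5 → {D,F} = (66, 69), (66, 69) ✓
(B=d, C=V82): row 6 → {D,F} = (65, 74) ✓
(B=b, C=V40): row 7 → {D,F} = (61, 62) ✓
(B=m, C=V82): rows 8, 9 → {D,F} = (62, 71), (62, 71) ✓
(B=b, C=V39): row 10 → {D,F} = (60, 72) ✓
Every BC value is associated with a single DF value, so BC → DF holds.

Yes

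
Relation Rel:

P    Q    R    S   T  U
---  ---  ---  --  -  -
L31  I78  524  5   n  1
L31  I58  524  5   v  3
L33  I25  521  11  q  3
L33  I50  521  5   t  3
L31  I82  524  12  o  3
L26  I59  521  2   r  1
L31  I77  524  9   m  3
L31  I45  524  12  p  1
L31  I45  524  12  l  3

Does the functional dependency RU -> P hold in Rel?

(R=524, U=1): 2 rows → P = L31, L31 ✓
(R=524, U=3): 4 rows → P = L31, L31, L31, L31 ✓
(R=521, U=3): 2 rows → P = L33, L33 ✓
(R=521, U=1): 1 row → P = L26 ✓
Every RU value is associated with a single P value, so RU -> P holds.

Yes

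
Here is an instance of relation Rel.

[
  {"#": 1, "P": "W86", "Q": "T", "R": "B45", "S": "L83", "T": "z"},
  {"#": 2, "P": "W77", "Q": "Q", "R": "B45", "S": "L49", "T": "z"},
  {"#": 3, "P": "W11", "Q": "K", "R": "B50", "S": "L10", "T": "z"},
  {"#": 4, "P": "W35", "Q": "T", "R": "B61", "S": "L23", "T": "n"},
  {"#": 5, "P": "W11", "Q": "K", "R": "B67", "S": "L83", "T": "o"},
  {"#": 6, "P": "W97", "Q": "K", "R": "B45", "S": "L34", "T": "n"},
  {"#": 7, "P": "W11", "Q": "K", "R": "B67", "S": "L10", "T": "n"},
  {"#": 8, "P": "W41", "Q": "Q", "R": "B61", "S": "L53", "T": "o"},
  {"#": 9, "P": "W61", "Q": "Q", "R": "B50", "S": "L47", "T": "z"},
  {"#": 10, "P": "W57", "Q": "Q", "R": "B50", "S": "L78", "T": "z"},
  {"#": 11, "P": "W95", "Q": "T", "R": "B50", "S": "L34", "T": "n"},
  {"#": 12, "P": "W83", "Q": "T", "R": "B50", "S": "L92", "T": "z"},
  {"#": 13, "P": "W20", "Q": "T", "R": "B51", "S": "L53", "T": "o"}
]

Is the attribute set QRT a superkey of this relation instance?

Rows 9 and 10 have the same QRT value (Q=Q, R=B50, T=z) but are distinct tuples, so QRT does not determine every attribute — not a superkey.

No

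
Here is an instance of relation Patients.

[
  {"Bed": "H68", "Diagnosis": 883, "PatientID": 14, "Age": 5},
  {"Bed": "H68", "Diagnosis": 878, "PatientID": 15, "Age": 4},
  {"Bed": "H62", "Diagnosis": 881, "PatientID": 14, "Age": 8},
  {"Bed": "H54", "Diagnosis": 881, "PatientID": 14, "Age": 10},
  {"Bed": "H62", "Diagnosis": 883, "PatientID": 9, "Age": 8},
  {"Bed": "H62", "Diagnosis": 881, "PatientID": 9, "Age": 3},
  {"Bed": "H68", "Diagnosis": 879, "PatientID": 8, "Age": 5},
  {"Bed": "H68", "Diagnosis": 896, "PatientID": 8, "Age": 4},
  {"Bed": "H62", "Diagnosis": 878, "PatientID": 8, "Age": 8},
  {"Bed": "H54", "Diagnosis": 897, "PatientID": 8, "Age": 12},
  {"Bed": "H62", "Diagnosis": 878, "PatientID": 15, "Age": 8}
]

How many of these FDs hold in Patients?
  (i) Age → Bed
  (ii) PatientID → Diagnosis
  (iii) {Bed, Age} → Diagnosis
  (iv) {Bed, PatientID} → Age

1

(i) Age → Bed: every LHS value maps to a single RHS value — holds.
(ii) PatientID → Diagnosis: PatientID=14: 3 rows → Diagnosis takes values {883, 881} — violation; PatientID=9: 2 rows → Diagnosis takes values {883, 881} — violation; PatientID=8: 4 rows → Diagnosis takes values {879, 896, 878, 897} — violation — fails.
(iii) {Bed, Age} → Diagnosis: (Bed=H68, Age=5): 2 rows → Diagnosis takes values {883, 879} — violation; (Bed=H68, Age=4): 2 rows → Diagnosis takes values {878, 896} — violation; (Bed=H62, Age=8): 4 rows → Diagnosis takes values {881, 883, 878} — violation — fails.
(iv) {Bed, PatientID} → Age: (Bed=H62, PatientID=9): 2 rows → Age takes values {8, 3} — violation; (Bed=H68, PatientID=8): 2 rows → Age takes values {5, 4} — violation — fails.
1 of the 4 dependencies holds.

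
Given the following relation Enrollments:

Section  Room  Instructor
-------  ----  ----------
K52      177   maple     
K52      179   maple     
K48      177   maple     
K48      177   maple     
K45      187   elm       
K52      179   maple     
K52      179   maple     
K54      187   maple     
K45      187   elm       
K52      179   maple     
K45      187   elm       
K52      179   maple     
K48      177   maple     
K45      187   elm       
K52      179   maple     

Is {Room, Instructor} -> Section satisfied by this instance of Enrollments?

No

(Room=177, Instructor=maple): 4 rows → Section takes values {K52, K48} — violation
(Room=179, Instructor=maple): 6 rows → Section = K52, K52, K52, K52, K52, K52 ✓
(Room=187, Instructor=elm): 4 rows → Section = K45, K45, K45, K45 ✓
(Room=187, Instructor=maple): 1 row → Section = K54 ✓
Two rows agree on {Room, Instructor} but differ on Section, so {Room, Instructor} -> Section does not hold.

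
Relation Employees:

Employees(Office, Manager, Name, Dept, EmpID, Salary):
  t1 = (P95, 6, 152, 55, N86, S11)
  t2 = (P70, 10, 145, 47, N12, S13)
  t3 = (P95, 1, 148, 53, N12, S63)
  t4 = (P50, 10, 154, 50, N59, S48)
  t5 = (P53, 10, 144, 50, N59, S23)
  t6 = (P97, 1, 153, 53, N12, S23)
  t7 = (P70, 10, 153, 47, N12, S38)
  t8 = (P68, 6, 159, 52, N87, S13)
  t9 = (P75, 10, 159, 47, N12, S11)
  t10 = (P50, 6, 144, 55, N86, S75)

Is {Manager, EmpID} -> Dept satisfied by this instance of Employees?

Yes

(Manager=6, EmpID=N86): rows 1, 10 → Dept = 55, 55 ✓
(Manager=10, EmpID=N12): rows 2, 7, 9 → Dept = 47, 47, 47 ✓
(Manager=1, EmpID=N12): rows 3, 6 → Dept = 53, 53 ✓
(Manager=10, EmpID=N59): rows 4, 5 → Dept = 50, 50 ✓
(Manager=6, EmpID=N87): row 8 → Dept = 52 ✓
Every {Manager, EmpID} value is associated with a single Dept value, so {Manager, EmpID} -> Dept holds.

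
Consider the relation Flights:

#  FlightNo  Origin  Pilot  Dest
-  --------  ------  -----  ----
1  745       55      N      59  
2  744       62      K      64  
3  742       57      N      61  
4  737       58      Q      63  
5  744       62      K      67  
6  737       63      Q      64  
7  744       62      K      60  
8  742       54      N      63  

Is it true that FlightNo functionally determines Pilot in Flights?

Yes

FlightNo=745: row 1 → Pilot = N ✓
FlightNo=744: rows 2, 5, 7 → Pilot = K, K, K ✓
FlightNo=742: rows 3, 8 → Pilot = N, N ✓
FlightNo=737: rows 4, 6 → Pilot = Q, Q ✓
Every FlightNo value is associated with a single Pilot value, so FlightNo → Pilot holds.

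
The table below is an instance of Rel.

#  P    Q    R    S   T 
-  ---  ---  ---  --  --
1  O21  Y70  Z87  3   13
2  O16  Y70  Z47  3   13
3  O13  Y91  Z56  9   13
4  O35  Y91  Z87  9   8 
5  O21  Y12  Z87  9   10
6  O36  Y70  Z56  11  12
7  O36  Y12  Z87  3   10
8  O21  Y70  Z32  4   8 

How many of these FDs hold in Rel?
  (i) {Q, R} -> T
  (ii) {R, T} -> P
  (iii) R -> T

1

(i) {Q, R} -> T: every LHS value maps to a single RHS value — holds.
(ii) {R, T} -> P: (R=Z87, T=10): rows 5, 7 → P takes values {O21, O36} — violation — fails.
(iii) R -> T: R=Z87: rows 1, 4, 5, 7 → T takes values {13, 8, 10} — violation; R=Z56: rows 3, 6 → T takes values {13, 12} — violation — fails.
1 of the 3 dependencies holds.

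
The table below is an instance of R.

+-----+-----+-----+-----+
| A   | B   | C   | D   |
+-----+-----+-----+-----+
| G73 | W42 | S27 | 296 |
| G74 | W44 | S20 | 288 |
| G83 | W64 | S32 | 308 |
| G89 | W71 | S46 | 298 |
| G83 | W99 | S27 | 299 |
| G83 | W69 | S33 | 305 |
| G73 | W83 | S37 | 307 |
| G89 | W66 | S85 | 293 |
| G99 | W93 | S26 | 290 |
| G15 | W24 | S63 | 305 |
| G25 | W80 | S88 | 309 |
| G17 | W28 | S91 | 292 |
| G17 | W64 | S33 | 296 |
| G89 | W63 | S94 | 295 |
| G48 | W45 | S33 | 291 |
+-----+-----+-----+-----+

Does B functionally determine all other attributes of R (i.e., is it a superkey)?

No

Two distinct rows share B=W64, so B does not determine every attribute — not a superkey.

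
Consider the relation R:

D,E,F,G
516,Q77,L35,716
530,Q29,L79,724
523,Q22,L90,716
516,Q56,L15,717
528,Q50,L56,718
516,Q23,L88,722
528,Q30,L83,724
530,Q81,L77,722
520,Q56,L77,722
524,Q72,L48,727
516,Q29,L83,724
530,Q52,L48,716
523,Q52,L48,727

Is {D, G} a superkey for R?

All 13 rows have distinct {D, G} values, so {D, G} → (all attributes) holds and {D, G} is a superkey.

Yes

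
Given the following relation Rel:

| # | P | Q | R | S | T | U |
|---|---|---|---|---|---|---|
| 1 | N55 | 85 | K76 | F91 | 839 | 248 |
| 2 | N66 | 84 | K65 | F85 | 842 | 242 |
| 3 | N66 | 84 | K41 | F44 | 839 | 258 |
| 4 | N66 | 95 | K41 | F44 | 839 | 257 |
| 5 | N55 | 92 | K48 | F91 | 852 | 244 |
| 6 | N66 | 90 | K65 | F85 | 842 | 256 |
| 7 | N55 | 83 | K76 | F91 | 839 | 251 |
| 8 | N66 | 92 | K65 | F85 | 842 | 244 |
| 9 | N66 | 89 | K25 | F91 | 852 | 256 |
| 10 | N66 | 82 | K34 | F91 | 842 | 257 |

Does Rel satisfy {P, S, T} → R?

Yes

(P=N55, S=F91, T=839): rows 1, 7 → R = K76, K76 ✓
(P=N66, S=F85, T=842): rows 2, 6, 8 → R = K65, K65, K65 ✓
(P=N66, S=F44, T=839): rows 3, 4 → R = K41, K41 ✓
(P=N55, S=F91, T=852): row 5 → R = K48 ✓
(P=N66, S=F91, T=852): row 9 → R = K25 ✓
(P=N66, S=F91, T=842): row 10 → R = K34 ✓
Every {P, S, T} value is associated with a single R value, so {P, S, T} → R holds.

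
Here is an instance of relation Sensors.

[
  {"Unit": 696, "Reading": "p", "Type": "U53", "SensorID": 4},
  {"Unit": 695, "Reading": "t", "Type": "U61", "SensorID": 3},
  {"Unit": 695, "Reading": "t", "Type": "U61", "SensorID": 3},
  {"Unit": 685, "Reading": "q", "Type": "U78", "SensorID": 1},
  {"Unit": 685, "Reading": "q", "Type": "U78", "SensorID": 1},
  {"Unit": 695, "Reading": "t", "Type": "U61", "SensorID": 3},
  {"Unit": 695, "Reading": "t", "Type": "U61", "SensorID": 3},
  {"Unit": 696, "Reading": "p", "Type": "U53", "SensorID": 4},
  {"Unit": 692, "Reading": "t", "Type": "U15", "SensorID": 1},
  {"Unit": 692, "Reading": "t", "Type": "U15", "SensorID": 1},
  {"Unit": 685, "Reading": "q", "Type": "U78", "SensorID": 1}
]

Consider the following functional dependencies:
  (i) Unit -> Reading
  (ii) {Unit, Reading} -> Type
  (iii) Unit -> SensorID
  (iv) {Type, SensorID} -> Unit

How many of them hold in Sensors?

(i) Unit -> Reading: every LHS value maps to a single RHS value — holds.
(ii) {Unit, Reading} -> Type: every LHS value maps to a single RHS value — holds.
(iii) Unit -> SensorID: every LHS value maps to a single RHS value — holds.
(iv) {Type, SensorID} -> Unit: every LHS value maps to a single RHS value — holds.
4 of the 4 dependencies hold.

4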